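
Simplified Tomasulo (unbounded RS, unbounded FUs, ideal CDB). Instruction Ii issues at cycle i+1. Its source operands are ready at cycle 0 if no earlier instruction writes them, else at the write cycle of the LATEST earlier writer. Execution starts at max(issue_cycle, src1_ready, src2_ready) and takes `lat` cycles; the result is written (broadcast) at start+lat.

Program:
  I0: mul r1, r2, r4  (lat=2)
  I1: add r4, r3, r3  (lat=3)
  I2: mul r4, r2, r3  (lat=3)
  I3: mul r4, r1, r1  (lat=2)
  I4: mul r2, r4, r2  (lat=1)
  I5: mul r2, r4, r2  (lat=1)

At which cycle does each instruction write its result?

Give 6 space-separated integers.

I0 mul r1: issue@1 deps=(None,None) exec_start@1 write@3
I1 add r4: issue@2 deps=(None,None) exec_start@2 write@5
I2 mul r4: issue@3 deps=(None,None) exec_start@3 write@6
I3 mul r4: issue@4 deps=(0,0) exec_start@4 write@6
I4 mul r2: issue@5 deps=(3,None) exec_start@6 write@7
I5 mul r2: issue@6 deps=(3,4) exec_start@7 write@8

Answer: 3 5 6 6 7 8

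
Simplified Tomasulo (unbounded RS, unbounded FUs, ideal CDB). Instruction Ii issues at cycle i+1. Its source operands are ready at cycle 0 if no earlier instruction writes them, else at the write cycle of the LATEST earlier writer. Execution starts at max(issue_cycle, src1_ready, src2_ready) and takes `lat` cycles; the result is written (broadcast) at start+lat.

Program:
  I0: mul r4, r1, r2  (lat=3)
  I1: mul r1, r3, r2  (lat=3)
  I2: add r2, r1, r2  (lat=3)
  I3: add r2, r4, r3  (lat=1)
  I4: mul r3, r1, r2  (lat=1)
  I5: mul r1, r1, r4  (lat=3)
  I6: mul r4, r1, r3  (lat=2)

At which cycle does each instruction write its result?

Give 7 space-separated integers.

Answer: 4 5 8 5 6 9 11

Derivation:
I0 mul r4: issue@1 deps=(None,None) exec_start@1 write@4
I1 mul r1: issue@2 deps=(None,None) exec_start@2 write@5
I2 add r2: issue@3 deps=(1,None) exec_start@5 write@8
I3 add r2: issue@4 deps=(0,None) exec_start@4 write@5
I4 mul r3: issue@5 deps=(1,3) exec_start@5 write@6
I5 mul r1: issue@6 deps=(1,0) exec_start@6 write@9
I6 mul r4: issue@7 deps=(5,4) exec_start@9 write@11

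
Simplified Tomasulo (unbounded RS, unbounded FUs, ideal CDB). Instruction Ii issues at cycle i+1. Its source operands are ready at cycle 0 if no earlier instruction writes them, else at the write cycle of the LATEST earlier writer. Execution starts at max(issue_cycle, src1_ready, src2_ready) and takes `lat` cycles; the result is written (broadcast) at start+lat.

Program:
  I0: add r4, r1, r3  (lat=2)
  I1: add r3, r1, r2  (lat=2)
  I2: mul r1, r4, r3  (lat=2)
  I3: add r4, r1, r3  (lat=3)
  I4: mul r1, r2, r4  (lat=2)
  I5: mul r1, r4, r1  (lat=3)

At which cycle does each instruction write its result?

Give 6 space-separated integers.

Answer: 3 4 6 9 11 14

Derivation:
I0 add r4: issue@1 deps=(None,None) exec_start@1 write@3
I1 add r3: issue@2 deps=(None,None) exec_start@2 write@4
I2 mul r1: issue@3 deps=(0,1) exec_start@4 write@6
I3 add r4: issue@4 deps=(2,1) exec_start@6 write@9
I4 mul r1: issue@5 deps=(None,3) exec_start@9 write@11
I5 mul r1: issue@6 deps=(3,4) exec_start@11 write@14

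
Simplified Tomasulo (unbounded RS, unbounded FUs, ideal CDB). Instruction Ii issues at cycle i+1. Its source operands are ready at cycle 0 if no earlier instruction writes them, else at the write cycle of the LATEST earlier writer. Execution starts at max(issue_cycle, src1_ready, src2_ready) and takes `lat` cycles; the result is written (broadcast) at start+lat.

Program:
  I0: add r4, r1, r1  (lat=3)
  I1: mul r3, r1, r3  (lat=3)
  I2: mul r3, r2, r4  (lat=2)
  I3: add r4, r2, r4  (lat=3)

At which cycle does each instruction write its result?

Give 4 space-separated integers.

I0 add r4: issue@1 deps=(None,None) exec_start@1 write@4
I1 mul r3: issue@2 deps=(None,None) exec_start@2 write@5
I2 mul r3: issue@3 deps=(None,0) exec_start@4 write@6
I3 add r4: issue@4 deps=(None,0) exec_start@4 write@7

Answer: 4 5 6 7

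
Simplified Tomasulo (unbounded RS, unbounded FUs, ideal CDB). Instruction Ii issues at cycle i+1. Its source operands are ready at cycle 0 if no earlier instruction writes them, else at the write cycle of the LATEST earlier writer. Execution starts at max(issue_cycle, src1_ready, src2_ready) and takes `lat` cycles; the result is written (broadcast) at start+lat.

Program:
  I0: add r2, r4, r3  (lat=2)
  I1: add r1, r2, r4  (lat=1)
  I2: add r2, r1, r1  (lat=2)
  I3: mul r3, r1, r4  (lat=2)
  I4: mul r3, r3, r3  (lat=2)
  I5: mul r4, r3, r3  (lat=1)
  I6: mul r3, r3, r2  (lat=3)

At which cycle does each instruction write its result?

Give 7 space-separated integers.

I0 add r2: issue@1 deps=(None,None) exec_start@1 write@3
I1 add r1: issue@2 deps=(0,None) exec_start@3 write@4
I2 add r2: issue@3 deps=(1,1) exec_start@4 write@6
I3 mul r3: issue@4 deps=(1,None) exec_start@4 write@6
I4 mul r3: issue@5 deps=(3,3) exec_start@6 write@8
I5 mul r4: issue@6 deps=(4,4) exec_start@8 write@9
I6 mul r3: issue@7 deps=(4,2) exec_start@8 write@11

Answer: 3 4 6 6 8 9 11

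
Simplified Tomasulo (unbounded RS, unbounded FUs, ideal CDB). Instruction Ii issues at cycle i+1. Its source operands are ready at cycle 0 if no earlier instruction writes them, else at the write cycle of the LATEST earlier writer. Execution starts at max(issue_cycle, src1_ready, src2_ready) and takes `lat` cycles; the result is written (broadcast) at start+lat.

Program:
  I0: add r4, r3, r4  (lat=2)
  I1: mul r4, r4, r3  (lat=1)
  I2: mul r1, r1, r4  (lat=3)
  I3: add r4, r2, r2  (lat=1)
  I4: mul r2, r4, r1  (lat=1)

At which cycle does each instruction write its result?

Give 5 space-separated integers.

Answer: 3 4 7 5 8

Derivation:
I0 add r4: issue@1 deps=(None,None) exec_start@1 write@3
I1 mul r4: issue@2 deps=(0,None) exec_start@3 write@4
I2 mul r1: issue@3 deps=(None,1) exec_start@4 write@7
I3 add r4: issue@4 deps=(None,None) exec_start@4 write@5
I4 mul r2: issue@5 deps=(3,2) exec_start@7 write@8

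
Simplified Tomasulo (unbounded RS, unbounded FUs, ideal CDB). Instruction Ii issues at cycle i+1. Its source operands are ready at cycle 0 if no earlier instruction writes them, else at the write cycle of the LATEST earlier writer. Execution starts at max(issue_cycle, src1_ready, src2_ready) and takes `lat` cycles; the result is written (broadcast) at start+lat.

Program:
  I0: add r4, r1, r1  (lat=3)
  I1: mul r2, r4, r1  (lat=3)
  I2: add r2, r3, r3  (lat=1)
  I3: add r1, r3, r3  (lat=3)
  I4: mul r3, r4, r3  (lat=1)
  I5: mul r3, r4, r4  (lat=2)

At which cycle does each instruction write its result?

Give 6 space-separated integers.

Answer: 4 7 4 7 6 8

Derivation:
I0 add r4: issue@1 deps=(None,None) exec_start@1 write@4
I1 mul r2: issue@2 deps=(0,None) exec_start@4 write@7
I2 add r2: issue@3 deps=(None,None) exec_start@3 write@4
I3 add r1: issue@4 deps=(None,None) exec_start@4 write@7
I4 mul r3: issue@5 deps=(0,None) exec_start@5 write@6
I5 mul r3: issue@6 deps=(0,0) exec_start@6 write@8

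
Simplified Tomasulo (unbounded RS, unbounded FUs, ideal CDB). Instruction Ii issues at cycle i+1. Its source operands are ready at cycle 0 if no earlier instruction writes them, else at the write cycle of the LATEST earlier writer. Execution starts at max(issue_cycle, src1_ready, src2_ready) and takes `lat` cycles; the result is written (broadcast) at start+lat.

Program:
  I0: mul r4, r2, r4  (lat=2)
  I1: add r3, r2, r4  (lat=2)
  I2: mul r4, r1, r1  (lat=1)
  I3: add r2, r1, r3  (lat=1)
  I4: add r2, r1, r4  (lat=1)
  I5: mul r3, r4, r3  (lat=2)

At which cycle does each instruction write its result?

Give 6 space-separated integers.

I0 mul r4: issue@1 deps=(None,None) exec_start@1 write@3
I1 add r3: issue@2 deps=(None,0) exec_start@3 write@5
I2 mul r4: issue@3 deps=(None,None) exec_start@3 write@4
I3 add r2: issue@4 deps=(None,1) exec_start@5 write@6
I4 add r2: issue@5 deps=(None,2) exec_start@5 write@6
I5 mul r3: issue@6 deps=(2,1) exec_start@6 write@8

Answer: 3 5 4 6 6 8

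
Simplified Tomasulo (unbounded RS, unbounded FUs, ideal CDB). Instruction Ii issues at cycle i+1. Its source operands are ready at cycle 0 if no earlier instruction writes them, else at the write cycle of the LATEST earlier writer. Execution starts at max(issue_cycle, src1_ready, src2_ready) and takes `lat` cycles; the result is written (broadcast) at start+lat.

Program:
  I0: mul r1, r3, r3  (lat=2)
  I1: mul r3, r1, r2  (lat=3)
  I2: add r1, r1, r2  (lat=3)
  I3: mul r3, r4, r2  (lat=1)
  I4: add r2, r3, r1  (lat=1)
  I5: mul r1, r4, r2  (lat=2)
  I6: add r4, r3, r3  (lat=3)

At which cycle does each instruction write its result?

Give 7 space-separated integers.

I0 mul r1: issue@1 deps=(None,None) exec_start@1 write@3
I1 mul r3: issue@2 deps=(0,None) exec_start@3 write@6
I2 add r1: issue@3 deps=(0,None) exec_start@3 write@6
I3 mul r3: issue@4 deps=(None,None) exec_start@4 write@5
I4 add r2: issue@5 deps=(3,2) exec_start@6 write@7
I5 mul r1: issue@6 deps=(None,4) exec_start@7 write@9
I6 add r4: issue@7 deps=(3,3) exec_start@7 write@10

Answer: 3 6 6 5 7 9 10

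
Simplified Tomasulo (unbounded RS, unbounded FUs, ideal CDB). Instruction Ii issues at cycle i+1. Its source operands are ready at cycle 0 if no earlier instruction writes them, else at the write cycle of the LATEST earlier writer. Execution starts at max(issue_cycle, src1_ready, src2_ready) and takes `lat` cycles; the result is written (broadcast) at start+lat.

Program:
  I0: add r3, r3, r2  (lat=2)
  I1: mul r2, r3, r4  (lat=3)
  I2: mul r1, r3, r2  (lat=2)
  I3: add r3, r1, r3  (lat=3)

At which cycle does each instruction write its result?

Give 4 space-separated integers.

Answer: 3 6 8 11

Derivation:
I0 add r3: issue@1 deps=(None,None) exec_start@1 write@3
I1 mul r2: issue@2 deps=(0,None) exec_start@3 write@6
I2 mul r1: issue@3 deps=(0,1) exec_start@6 write@8
I3 add r3: issue@4 deps=(2,0) exec_start@8 write@11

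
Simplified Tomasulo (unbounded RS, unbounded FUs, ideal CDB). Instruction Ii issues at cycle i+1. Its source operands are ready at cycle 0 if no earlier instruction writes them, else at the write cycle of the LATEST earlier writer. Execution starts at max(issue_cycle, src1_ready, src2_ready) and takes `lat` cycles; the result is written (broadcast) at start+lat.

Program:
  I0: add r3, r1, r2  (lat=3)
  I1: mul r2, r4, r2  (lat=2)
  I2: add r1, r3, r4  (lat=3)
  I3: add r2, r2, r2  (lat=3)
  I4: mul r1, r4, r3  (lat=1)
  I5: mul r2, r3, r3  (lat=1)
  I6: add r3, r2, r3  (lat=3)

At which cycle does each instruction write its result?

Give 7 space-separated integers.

Answer: 4 4 7 7 6 7 10

Derivation:
I0 add r3: issue@1 deps=(None,None) exec_start@1 write@4
I1 mul r2: issue@2 deps=(None,None) exec_start@2 write@4
I2 add r1: issue@3 deps=(0,None) exec_start@4 write@7
I3 add r2: issue@4 deps=(1,1) exec_start@4 write@7
I4 mul r1: issue@5 deps=(None,0) exec_start@5 write@6
I5 mul r2: issue@6 deps=(0,0) exec_start@6 write@7
I6 add r3: issue@7 deps=(5,0) exec_start@7 write@10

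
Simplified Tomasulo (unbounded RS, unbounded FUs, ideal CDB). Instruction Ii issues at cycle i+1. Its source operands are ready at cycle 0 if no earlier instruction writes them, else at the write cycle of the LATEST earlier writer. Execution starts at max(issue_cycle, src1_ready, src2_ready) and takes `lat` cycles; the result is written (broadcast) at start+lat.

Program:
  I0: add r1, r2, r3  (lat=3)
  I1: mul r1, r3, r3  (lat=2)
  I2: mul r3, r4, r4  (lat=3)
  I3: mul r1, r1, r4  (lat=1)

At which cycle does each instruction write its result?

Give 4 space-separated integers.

Answer: 4 4 6 5

Derivation:
I0 add r1: issue@1 deps=(None,None) exec_start@1 write@4
I1 mul r1: issue@2 deps=(None,None) exec_start@2 write@4
I2 mul r3: issue@3 deps=(None,None) exec_start@3 write@6
I3 mul r1: issue@4 deps=(1,None) exec_start@4 write@5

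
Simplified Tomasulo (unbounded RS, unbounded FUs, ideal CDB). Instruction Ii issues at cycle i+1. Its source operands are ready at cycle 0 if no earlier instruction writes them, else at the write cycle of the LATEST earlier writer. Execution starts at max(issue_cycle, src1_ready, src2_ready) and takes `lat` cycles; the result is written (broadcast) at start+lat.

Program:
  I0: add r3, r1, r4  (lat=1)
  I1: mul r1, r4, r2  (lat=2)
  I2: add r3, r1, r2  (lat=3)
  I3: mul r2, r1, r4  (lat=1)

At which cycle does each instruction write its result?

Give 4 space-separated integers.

Answer: 2 4 7 5

Derivation:
I0 add r3: issue@1 deps=(None,None) exec_start@1 write@2
I1 mul r1: issue@2 deps=(None,None) exec_start@2 write@4
I2 add r3: issue@3 deps=(1,None) exec_start@4 write@7
I3 mul r2: issue@4 deps=(1,None) exec_start@4 write@5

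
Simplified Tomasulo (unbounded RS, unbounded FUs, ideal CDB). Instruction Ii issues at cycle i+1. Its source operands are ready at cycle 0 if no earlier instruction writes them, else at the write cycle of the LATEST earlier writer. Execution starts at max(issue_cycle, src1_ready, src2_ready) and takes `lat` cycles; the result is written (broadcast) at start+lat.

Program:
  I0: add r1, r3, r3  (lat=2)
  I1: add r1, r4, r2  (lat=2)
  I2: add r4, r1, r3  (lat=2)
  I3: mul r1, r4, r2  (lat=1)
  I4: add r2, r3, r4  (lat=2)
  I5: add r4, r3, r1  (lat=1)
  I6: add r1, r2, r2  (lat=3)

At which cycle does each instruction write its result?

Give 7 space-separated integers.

Answer: 3 4 6 7 8 8 11

Derivation:
I0 add r1: issue@1 deps=(None,None) exec_start@1 write@3
I1 add r1: issue@2 deps=(None,None) exec_start@2 write@4
I2 add r4: issue@3 deps=(1,None) exec_start@4 write@6
I3 mul r1: issue@4 deps=(2,None) exec_start@6 write@7
I4 add r2: issue@5 deps=(None,2) exec_start@6 write@8
I5 add r4: issue@6 deps=(None,3) exec_start@7 write@8
I6 add r1: issue@7 deps=(4,4) exec_start@8 write@11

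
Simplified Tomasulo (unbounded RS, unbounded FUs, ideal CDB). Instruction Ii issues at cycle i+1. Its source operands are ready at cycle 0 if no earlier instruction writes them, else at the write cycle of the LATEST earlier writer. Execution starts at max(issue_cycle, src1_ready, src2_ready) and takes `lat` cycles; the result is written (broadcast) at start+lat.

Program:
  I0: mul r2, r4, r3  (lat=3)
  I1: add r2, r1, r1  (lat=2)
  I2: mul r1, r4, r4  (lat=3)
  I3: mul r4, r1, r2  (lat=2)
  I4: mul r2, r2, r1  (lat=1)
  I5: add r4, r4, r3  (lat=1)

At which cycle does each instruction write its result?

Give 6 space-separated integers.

Answer: 4 4 6 8 7 9

Derivation:
I0 mul r2: issue@1 deps=(None,None) exec_start@1 write@4
I1 add r2: issue@2 deps=(None,None) exec_start@2 write@4
I2 mul r1: issue@3 deps=(None,None) exec_start@3 write@6
I3 mul r4: issue@4 deps=(2,1) exec_start@6 write@8
I4 mul r2: issue@5 deps=(1,2) exec_start@6 write@7
I5 add r4: issue@6 deps=(3,None) exec_start@8 write@9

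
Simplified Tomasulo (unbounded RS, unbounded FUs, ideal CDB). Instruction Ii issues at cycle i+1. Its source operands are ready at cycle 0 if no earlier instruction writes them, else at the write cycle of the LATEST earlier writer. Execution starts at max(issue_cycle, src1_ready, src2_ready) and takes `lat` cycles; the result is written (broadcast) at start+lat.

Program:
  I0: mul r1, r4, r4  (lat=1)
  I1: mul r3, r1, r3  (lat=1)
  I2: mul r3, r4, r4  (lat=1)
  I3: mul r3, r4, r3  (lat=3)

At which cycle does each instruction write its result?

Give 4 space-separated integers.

Answer: 2 3 4 7

Derivation:
I0 mul r1: issue@1 deps=(None,None) exec_start@1 write@2
I1 mul r3: issue@2 deps=(0,None) exec_start@2 write@3
I2 mul r3: issue@3 deps=(None,None) exec_start@3 write@4
I3 mul r3: issue@4 deps=(None,2) exec_start@4 write@7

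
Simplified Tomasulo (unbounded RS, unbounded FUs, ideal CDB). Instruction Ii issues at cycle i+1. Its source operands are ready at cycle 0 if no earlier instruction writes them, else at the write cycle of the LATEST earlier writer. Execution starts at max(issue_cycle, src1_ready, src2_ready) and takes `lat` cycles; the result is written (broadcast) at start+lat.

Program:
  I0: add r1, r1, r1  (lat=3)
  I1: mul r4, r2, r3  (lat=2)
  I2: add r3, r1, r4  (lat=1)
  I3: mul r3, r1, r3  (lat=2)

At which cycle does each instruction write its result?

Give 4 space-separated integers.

I0 add r1: issue@1 deps=(None,None) exec_start@1 write@4
I1 mul r4: issue@2 deps=(None,None) exec_start@2 write@4
I2 add r3: issue@3 deps=(0,1) exec_start@4 write@5
I3 mul r3: issue@4 deps=(0,2) exec_start@5 write@7

Answer: 4 4 5 7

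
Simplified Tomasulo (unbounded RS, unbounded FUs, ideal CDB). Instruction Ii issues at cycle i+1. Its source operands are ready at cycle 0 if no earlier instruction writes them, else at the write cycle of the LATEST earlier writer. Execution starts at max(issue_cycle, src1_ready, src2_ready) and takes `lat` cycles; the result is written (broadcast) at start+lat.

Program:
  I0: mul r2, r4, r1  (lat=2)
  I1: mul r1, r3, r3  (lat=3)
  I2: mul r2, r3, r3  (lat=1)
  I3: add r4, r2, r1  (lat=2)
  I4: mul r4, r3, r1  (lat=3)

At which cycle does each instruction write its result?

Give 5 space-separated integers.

I0 mul r2: issue@1 deps=(None,None) exec_start@1 write@3
I1 mul r1: issue@2 deps=(None,None) exec_start@2 write@5
I2 mul r2: issue@3 deps=(None,None) exec_start@3 write@4
I3 add r4: issue@4 deps=(2,1) exec_start@5 write@7
I4 mul r4: issue@5 deps=(None,1) exec_start@5 write@8

Answer: 3 5 4 7 8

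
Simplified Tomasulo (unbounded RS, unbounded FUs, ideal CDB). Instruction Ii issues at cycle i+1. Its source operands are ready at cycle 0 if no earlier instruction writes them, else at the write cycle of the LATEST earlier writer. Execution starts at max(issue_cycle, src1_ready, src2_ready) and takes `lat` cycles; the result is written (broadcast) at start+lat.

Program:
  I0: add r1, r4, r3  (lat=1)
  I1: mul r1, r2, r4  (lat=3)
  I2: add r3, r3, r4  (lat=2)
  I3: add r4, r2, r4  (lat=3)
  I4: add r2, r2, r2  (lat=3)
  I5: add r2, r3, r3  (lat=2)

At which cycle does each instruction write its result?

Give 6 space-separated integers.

I0 add r1: issue@1 deps=(None,None) exec_start@1 write@2
I1 mul r1: issue@2 deps=(None,None) exec_start@2 write@5
I2 add r3: issue@3 deps=(None,None) exec_start@3 write@5
I3 add r4: issue@4 deps=(None,None) exec_start@4 write@7
I4 add r2: issue@5 deps=(None,None) exec_start@5 write@8
I5 add r2: issue@6 deps=(2,2) exec_start@6 write@8

Answer: 2 5 5 7 8 8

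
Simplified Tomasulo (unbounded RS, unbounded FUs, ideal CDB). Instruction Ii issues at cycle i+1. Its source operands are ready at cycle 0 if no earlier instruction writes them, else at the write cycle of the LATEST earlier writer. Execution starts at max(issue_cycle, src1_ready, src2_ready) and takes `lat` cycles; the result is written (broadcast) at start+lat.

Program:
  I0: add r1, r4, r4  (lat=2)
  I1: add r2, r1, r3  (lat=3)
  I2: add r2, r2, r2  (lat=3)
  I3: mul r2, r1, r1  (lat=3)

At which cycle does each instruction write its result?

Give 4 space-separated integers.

Answer: 3 6 9 7

Derivation:
I0 add r1: issue@1 deps=(None,None) exec_start@1 write@3
I1 add r2: issue@2 deps=(0,None) exec_start@3 write@6
I2 add r2: issue@3 deps=(1,1) exec_start@6 write@9
I3 mul r2: issue@4 deps=(0,0) exec_start@4 write@7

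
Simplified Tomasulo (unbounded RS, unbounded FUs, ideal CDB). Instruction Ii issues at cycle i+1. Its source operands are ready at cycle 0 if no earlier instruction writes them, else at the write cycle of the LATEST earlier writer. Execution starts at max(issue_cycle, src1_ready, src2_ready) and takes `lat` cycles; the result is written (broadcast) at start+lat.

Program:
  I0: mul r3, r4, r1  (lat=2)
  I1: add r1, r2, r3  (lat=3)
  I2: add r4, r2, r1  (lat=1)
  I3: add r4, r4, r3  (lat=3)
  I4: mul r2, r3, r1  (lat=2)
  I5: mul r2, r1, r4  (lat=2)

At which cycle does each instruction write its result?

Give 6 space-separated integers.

Answer: 3 6 7 10 8 12

Derivation:
I0 mul r3: issue@1 deps=(None,None) exec_start@1 write@3
I1 add r1: issue@2 deps=(None,0) exec_start@3 write@6
I2 add r4: issue@3 deps=(None,1) exec_start@6 write@7
I3 add r4: issue@4 deps=(2,0) exec_start@7 write@10
I4 mul r2: issue@5 deps=(0,1) exec_start@6 write@8
I5 mul r2: issue@6 deps=(1,3) exec_start@10 write@12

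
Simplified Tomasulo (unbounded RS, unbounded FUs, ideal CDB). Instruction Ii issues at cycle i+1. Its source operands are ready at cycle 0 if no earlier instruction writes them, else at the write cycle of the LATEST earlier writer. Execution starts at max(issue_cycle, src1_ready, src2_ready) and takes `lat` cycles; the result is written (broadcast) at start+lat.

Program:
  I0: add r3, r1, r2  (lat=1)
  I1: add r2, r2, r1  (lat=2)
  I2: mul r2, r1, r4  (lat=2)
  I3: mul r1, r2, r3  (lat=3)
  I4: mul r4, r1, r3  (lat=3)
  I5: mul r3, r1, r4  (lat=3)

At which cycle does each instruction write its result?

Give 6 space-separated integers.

I0 add r3: issue@1 deps=(None,None) exec_start@1 write@2
I1 add r2: issue@2 deps=(None,None) exec_start@2 write@4
I2 mul r2: issue@3 deps=(None,None) exec_start@3 write@5
I3 mul r1: issue@4 deps=(2,0) exec_start@5 write@8
I4 mul r4: issue@5 deps=(3,0) exec_start@8 write@11
I5 mul r3: issue@6 deps=(3,4) exec_start@11 write@14

Answer: 2 4 5 8 11 14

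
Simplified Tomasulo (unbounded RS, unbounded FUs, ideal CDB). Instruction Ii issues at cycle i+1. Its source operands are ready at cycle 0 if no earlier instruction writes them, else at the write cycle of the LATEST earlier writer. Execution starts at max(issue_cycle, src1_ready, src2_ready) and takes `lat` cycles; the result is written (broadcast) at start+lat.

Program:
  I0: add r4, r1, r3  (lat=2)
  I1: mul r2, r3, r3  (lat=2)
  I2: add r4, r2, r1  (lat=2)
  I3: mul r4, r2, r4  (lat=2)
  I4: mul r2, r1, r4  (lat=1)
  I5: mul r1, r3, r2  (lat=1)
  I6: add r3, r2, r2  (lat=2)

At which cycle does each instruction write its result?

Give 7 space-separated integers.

Answer: 3 4 6 8 9 10 11

Derivation:
I0 add r4: issue@1 deps=(None,None) exec_start@1 write@3
I1 mul r2: issue@2 deps=(None,None) exec_start@2 write@4
I2 add r4: issue@3 deps=(1,None) exec_start@4 write@6
I3 mul r4: issue@4 deps=(1,2) exec_start@6 write@8
I4 mul r2: issue@5 deps=(None,3) exec_start@8 write@9
I5 mul r1: issue@6 deps=(None,4) exec_start@9 write@10
I6 add r3: issue@7 deps=(4,4) exec_start@9 write@11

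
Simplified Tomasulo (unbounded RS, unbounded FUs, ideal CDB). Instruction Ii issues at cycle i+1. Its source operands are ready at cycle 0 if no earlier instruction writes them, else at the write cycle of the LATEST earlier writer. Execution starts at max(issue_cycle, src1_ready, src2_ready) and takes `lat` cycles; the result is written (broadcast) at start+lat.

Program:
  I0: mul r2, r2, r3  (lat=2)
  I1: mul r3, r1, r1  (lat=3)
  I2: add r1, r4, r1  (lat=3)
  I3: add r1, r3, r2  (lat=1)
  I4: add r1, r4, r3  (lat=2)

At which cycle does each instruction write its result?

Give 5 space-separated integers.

Answer: 3 5 6 6 7

Derivation:
I0 mul r2: issue@1 deps=(None,None) exec_start@1 write@3
I1 mul r3: issue@2 deps=(None,None) exec_start@2 write@5
I2 add r1: issue@3 deps=(None,None) exec_start@3 write@6
I3 add r1: issue@4 deps=(1,0) exec_start@5 write@6
I4 add r1: issue@5 deps=(None,1) exec_start@5 write@7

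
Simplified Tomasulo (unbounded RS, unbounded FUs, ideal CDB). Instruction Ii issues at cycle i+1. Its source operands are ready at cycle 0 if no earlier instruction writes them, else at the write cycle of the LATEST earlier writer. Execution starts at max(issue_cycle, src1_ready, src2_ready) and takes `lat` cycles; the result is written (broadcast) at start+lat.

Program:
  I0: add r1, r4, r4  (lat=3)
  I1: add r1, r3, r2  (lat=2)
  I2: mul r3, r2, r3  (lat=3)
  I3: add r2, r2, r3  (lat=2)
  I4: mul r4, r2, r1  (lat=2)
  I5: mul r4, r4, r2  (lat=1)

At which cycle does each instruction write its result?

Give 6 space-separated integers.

I0 add r1: issue@1 deps=(None,None) exec_start@1 write@4
I1 add r1: issue@2 deps=(None,None) exec_start@2 write@4
I2 mul r3: issue@3 deps=(None,None) exec_start@3 write@6
I3 add r2: issue@4 deps=(None,2) exec_start@6 write@8
I4 mul r4: issue@5 deps=(3,1) exec_start@8 write@10
I5 mul r4: issue@6 deps=(4,3) exec_start@10 write@11

Answer: 4 4 6 8 10 11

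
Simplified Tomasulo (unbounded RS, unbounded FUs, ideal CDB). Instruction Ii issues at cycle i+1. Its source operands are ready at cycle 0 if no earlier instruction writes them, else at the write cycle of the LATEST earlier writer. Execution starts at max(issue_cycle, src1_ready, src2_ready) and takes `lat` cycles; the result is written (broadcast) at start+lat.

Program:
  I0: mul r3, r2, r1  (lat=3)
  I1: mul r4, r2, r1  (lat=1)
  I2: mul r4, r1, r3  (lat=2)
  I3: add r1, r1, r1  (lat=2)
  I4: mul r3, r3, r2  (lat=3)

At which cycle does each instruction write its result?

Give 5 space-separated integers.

I0 mul r3: issue@1 deps=(None,None) exec_start@1 write@4
I1 mul r4: issue@2 deps=(None,None) exec_start@2 write@3
I2 mul r4: issue@3 deps=(None,0) exec_start@4 write@6
I3 add r1: issue@4 deps=(None,None) exec_start@4 write@6
I4 mul r3: issue@5 deps=(0,None) exec_start@5 write@8

Answer: 4 3 6 6 8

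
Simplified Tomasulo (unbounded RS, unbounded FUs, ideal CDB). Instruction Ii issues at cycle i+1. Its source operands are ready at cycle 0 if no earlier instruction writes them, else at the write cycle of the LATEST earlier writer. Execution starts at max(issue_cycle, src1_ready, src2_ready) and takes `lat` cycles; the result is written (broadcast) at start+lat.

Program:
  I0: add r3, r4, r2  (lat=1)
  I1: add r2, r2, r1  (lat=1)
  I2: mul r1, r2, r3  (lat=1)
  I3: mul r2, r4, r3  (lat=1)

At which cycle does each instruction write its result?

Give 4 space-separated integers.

Answer: 2 3 4 5

Derivation:
I0 add r3: issue@1 deps=(None,None) exec_start@1 write@2
I1 add r2: issue@2 deps=(None,None) exec_start@2 write@3
I2 mul r1: issue@3 deps=(1,0) exec_start@3 write@4
I3 mul r2: issue@4 deps=(None,0) exec_start@4 write@5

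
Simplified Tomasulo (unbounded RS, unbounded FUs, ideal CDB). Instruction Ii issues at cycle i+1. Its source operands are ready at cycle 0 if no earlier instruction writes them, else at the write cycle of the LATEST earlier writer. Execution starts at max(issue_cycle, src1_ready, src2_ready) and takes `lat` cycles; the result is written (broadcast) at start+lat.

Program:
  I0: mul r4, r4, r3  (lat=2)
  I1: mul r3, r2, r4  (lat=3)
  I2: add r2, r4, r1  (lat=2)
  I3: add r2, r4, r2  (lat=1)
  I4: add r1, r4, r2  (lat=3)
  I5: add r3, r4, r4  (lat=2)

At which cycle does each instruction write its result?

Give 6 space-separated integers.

I0 mul r4: issue@1 deps=(None,None) exec_start@1 write@3
I1 mul r3: issue@2 deps=(None,0) exec_start@3 write@6
I2 add r2: issue@3 deps=(0,None) exec_start@3 write@5
I3 add r2: issue@4 deps=(0,2) exec_start@5 write@6
I4 add r1: issue@5 deps=(0,3) exec_start@6 write@9
I5 add r3: issue@6 deps=(0,0) exec_start@6 write@8

Answer: 3 6 5 6 9 8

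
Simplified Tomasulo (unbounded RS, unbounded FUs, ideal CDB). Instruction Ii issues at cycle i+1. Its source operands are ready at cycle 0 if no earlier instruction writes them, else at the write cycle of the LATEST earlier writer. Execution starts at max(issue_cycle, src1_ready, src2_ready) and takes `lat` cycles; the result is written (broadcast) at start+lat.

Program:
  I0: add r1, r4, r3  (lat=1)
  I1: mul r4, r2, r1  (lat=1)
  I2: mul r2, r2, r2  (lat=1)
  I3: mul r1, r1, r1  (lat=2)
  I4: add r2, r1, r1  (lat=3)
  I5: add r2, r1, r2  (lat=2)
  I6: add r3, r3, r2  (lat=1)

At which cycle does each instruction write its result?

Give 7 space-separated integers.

Answer: 2 3 4 6 9 11 12

Derivation:
I0 add r1: issue@1 deps=(None,None) exec_start@1 write@2
I1 mul r4: issue@2 deps=(None,0) exec_start@2 write@3
I2 mul r2: issue@3 deps=(None,None) exec_start@3 write@4
I3 mul r1: issue@4 deps=(0,0) exec_start@4 write@6
I4 add r2: issue@5 deps=(3,3) exec_start@6 write@9
I5 add r2: issue@6 deps=(3,4) exec_start@9 write@11
I6 add r3: issue@7 deps=(None,5) exec_start@11 write@12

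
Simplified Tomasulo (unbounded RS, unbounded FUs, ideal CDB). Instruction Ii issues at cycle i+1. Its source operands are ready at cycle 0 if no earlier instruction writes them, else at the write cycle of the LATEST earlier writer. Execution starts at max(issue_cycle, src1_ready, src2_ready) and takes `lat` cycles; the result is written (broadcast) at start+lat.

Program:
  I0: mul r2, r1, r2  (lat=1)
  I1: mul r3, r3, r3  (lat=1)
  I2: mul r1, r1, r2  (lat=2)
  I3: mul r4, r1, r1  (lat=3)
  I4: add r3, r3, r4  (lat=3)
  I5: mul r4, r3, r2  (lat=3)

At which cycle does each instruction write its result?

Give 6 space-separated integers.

I0 mul r2: issue@1 deps=(None,None) exec_start@1 write@2
I1 mul r3: issue@2 deps=(None,None) exec_start@2 write@3
I2 mul r1: issue@3 deps=(None,0) exec_start@3 write@5
I3 mul r4: issue@4 deps=(2,2) exec_start@5 write@8
I4 add r3: issue@5 deps=(1,3) exec_start@8 write@11
I5 mul r4: issue@6 deps=(4,0) exec_start@11 write@14

Answer: 2 3 5 8 11 14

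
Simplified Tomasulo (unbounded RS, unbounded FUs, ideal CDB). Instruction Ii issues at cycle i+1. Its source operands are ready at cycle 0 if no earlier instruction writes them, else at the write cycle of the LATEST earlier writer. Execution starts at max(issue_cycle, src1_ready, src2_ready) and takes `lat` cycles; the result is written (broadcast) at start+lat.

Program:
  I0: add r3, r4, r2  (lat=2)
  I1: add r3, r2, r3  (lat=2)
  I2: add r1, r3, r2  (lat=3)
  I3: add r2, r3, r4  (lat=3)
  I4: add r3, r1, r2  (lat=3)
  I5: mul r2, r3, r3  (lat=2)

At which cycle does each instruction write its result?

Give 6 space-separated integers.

Answer: 3 5 8 8 11 13

Derivation:
I0 add r3: issue@1 deps=(None,None) exec_start@1 write@3
I1 add r3: issue@2 deps=(None,0) exec_start@3 write@5
I2 add r1: issue@3 deps=(1,None) exec_start@5 write@8
I3 add r2: issue@4 deps=(1,None) exec_start@5 write@8
I4 add r3: issue@5 deps=(2,3) exec_start@8 write@11
I5 mul r2: issue@6 deps=(4,4) exec_start@11 write@13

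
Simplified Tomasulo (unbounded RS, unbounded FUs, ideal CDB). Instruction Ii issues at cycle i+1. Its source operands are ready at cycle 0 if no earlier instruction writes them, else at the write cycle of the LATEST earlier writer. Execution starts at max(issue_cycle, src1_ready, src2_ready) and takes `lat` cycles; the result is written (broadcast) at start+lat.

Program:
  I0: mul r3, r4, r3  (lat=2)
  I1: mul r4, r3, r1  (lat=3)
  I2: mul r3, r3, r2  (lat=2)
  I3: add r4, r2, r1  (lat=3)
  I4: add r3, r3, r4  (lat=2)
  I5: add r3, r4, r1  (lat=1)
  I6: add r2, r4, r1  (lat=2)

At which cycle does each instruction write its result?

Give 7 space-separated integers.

Answer: 3 6 5 7 9 8 9

Derivation:
I0 mul r3: issue@1 deps=(None,None) exec_start@1 write@3
I1 mul r4: issue@2 deps=(0,None) exec_start@3 write@6
I2 mul r3: issue@3 deps=(0,None) exec_start@3 write@5
I3 add r4: issue@4 deps=(None,None) exec_start@4 write@7
I4 add r3: issue@5 deps=(2,3) exec_start@7 write@9
I5 add r3: issue@6 deps=(3,None) exec_start@7 write@8
I6 add r2: issue@7 deps=(3,None) exec_start@7 write@9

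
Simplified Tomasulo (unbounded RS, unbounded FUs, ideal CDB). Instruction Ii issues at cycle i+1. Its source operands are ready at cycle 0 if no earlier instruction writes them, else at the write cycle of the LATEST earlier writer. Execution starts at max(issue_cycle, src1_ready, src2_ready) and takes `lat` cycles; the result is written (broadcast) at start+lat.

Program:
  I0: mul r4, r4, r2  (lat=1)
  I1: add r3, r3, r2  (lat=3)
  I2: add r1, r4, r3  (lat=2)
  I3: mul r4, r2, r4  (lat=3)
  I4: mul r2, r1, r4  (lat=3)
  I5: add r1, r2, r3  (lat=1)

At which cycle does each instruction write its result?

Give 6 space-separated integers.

Answer: 2 5 7 7 10 11

Derivation:
I0 mul r4: issue@1 deps=(None,None) exec_start@1 write@2
I1 add r3: issue@2 deps=(None,None) exec_start@2 write@5
I2 add r1: issue@3 deps=(0,1) exec_start@5 write@7
I3 mul r4: issue@4 deps=(None,0) exec_start@4 write@7
I4 mul r2: issue@5 deps=(2,3) exec_start@7 write@10
I5 add r1: issue@6 deps=(4,1) exec_start@10 write@11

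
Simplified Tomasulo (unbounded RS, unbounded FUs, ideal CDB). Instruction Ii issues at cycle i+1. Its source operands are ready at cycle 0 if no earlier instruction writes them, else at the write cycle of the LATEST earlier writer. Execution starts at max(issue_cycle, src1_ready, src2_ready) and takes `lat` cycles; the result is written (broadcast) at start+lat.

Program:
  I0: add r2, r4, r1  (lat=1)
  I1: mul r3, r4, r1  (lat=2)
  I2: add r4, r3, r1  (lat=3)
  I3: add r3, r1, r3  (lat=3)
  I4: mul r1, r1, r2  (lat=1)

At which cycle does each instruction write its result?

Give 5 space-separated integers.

I0 add r2: issue@1 deps=(None,None) exec_start@1 write@2
I1 mul r3: issue@2 deps=(None,None) exec_start@2 write@4
I2 add r4: issue@3 deps=(1,None) exec_start@4 write@7
I3 add r3: issue@4 deps=(None,1) exec_start@4 write@7
I4 mul r1: issue@5 deps=(None,0) exec_start@5 write@6

Answer: 2 4 7 7 6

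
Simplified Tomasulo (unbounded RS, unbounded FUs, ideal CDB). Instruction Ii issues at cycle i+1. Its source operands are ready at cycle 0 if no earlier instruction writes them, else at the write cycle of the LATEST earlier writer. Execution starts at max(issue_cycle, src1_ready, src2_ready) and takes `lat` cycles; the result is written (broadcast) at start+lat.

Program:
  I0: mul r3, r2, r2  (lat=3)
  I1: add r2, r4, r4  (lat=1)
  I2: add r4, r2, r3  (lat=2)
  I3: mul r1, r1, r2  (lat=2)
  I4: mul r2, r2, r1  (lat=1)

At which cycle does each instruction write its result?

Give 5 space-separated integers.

Answer: 4 3 6 6 7

Derivation:
I0 mul r3: issue@1 deps=(None,None) exec_start@1 write@4
I1 add r2: issue@2 deps=(None,None) exec_start@2 write@3
I2 add r4: issue@3 deps=(1,0) exec_start@4 write@6
I3 mul r1: issue@4 deps=(None,1) exec_start@4 write@6
I4 mul r2: issue@5 deps=(1,3) exec_start@6 write@7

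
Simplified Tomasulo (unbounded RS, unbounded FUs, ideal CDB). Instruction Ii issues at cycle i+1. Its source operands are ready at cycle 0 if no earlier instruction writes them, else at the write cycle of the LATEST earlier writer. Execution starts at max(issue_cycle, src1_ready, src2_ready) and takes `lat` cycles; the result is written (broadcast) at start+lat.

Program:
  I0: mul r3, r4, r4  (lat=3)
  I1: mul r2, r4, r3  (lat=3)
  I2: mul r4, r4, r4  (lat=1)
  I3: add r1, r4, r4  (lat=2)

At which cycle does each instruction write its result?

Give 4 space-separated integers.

I0 mul r3: issue@1 deps=(None,None) exec_start@1 write@4
I1 mul r2: issue@2 deps=(None,0) exec_start@4 write@7
I2 mul r4: issue@3 deps=(None,None) exec_start@3 write@4
I3 add r1: issue@4 deps=(2,2) exec_start@4 write@6

Answer: 4 7 4 6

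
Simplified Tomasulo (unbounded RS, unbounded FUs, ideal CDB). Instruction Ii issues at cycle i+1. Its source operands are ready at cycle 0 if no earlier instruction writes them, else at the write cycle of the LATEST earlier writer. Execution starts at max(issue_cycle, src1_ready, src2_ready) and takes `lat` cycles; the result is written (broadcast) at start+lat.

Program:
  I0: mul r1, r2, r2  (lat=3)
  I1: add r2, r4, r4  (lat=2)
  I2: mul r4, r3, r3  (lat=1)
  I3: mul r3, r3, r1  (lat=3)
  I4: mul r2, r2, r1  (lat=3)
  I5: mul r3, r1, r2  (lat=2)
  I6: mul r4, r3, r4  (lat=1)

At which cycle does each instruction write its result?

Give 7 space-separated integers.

Answer: 4 4 4 7 8 10 11

Derivation:
I0 mul r1: issue@1 deps=(None,None) exec_start@1 write@4
I1 add r2: issue@2 deps=(None,None) exec_start@2 write@4
I2 mul r4: issue@3 deps=(None,None) exec_start@3 write@4
I3 mul r3: issue@4 deps=(None,0) exec_start@4 write@7
I4 mul r2: issue@5 deps=(1,0) exec_start@5 write@8
I5 mul r3: issue@6 deps=(0,4) exec_start@8 write@10
I6 mul r4: issue@7 deps=(5,2) exec_start@10 write@11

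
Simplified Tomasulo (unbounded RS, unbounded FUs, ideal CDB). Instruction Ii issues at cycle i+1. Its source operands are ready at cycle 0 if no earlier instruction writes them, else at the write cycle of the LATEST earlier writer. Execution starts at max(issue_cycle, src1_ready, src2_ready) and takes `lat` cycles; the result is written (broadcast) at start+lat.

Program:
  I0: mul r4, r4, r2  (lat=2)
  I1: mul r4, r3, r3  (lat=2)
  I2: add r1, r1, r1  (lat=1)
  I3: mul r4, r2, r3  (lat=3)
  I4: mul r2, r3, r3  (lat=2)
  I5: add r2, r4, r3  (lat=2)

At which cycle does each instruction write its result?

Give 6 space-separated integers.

I0 mul r4: issue@1 deps=(None,None) exec_start@1 write@3
I1 mul r4: issue@2 deps=(None,None) exec_start@2 write@4
I2 add r1: issue@3 deps=(None,None) exec_start@3 write@4
I3 mul r4: issue@4 deps=(None,None) exec_start@4 write@7
I4 mul r2: issue@5 deps=(None,None) exec_start@5 write@7
I5 add r2: issue@6 deps=(3,None) exec_start@7 write@9

Answer: 3 4 4 7 7 9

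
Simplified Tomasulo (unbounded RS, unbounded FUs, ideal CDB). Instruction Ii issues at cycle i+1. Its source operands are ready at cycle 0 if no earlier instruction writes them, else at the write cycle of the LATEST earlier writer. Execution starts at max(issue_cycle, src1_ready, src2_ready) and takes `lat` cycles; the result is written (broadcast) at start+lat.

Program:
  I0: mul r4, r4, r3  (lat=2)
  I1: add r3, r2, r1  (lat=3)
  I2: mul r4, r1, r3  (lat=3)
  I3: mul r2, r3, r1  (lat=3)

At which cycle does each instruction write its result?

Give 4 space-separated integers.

I0 mul r4: issue@1 deps=(None,None) exec_start@1 write@3
I1 add r3: issue@2 deps=(None,None) exec_start@2 write@5
I2 mul r4: issue@3 deps=(None,1) exec_start@5 write@8
I3 mul r2: issue@4 deps=(1,None) exec_start@5 write@8

Answer: 3 5 8 8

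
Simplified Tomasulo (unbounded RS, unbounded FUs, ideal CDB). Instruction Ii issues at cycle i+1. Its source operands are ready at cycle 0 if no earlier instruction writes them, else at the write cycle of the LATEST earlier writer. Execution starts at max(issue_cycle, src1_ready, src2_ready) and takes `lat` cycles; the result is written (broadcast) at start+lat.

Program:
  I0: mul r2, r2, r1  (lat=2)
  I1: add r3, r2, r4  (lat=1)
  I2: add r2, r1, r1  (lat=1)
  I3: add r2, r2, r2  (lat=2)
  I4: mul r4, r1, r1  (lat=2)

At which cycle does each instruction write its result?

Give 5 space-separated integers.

Answer: 3 4 4 6 7

Derivation:
I0 mul r2: issue@1 deps=(None,None) exec_start@1 write@3
I1 add r3: issue@2 deps=(0,None) exec_start@3 write@4
I2 add r2: issue@3 deps=(None,None) exec_start@3 write@4
I3 add r2: issue@4 deps=(2,2) exec_start@4 write@6
I4 mul r4: issue@5 deps=(None,None) exec_start@5 write@7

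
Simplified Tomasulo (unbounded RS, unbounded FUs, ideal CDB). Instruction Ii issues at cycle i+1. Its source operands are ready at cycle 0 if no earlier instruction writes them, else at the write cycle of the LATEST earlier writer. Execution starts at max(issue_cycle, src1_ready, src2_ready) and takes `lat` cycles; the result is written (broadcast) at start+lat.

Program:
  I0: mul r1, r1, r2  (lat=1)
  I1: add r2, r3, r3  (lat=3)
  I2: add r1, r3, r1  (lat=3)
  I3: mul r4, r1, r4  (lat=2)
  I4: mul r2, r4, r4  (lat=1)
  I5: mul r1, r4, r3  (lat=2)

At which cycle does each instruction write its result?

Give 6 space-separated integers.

I0 mul r1: issue@1 deps=(None,None) exec_start@1 write@2
I1 add r2: issue@2 deps=(None,None) exec_start@2 write@5
I2 add r1: issue@3 deps=(None,0) exec_start@3 write@6
I3 mul r4: issue@4 deps=(2,None) exec_start@6 write@8
I4 mul r2: issue@5 deps=(3,3) exec_start@8 write@9
I5 mul r1: issue@6 deps=(3,None) exec_start@8 write@10

Answer: 2 5 6 8 9 10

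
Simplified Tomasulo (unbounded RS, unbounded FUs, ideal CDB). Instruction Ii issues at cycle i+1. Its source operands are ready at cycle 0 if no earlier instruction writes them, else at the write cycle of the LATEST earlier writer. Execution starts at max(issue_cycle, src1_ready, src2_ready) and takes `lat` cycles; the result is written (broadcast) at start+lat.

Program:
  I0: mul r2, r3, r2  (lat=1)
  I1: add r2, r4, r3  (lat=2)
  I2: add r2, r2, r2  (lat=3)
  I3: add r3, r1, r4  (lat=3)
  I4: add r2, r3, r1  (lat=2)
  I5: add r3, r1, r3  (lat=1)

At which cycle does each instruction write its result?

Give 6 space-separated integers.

I0 mul r2: issue@1 deps=(None,None) exec_start@1 write@2
I1 add r2: issue@2 deps=(None,None) exec_start@2 write@4
I2 add r2: issue@3 deps=(1,1) exec_start@4 write@7
I3 add r3: issue@4 deps=(None,None) exec_start@4 write@7
I4 add r2: issue@5 deps=(3,None) exec_start@7 write@9
I5 add r3: issue@6 deps=(None,3) exec_start@7 write@8

Answer: 2 4 7 7 9 8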